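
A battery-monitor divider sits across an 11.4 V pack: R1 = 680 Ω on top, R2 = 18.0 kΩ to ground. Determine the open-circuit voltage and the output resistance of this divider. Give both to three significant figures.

V_th = 11.0 V, R_th = 655 Ω

V_th is the open-circuit tap voltage: 11.4 × 18000/(680 + 18000) = 11.0 V.
With the supply zeroed, R1 and R2 appear in parallel from the tap: R_th = R1‖R2 = (680 × 18000)/18680 = 655 Ω.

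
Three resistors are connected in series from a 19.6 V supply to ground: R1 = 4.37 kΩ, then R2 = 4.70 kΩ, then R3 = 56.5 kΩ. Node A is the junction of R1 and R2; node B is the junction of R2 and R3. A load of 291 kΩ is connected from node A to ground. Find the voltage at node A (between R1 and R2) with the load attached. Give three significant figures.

V ≈ 18.0 V

Below node A the series string R2+R3 = 61.20 kΩ sits in parallel with the 291 kΩ load: 50.57 kΩ.
V_A = 19.6 × 50.57/(4.37 + 50.57) = 18.0 V.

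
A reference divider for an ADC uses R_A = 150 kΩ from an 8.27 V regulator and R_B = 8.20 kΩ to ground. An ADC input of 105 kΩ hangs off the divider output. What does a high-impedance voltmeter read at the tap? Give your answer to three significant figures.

V_out ≈ 0.399 V

The load sits in parallel with R_B: R_B‖R_L = (8.20 × 105) / (8.20 + 105) = 7.606 kΩ.
V_out = 8.27 × 7.606 / (150 + 7.606) = 8.27 × 7.606/157.6 = 0.399 V.
(Unloaded it would have been 0.429 V.)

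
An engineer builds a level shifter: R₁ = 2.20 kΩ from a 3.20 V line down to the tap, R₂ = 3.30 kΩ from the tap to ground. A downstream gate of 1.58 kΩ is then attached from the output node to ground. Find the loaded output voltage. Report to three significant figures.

The load sits in parallel with R₂: R₂‖R_L = (3.30 × 1.58) / (3.30 + 1.58) = 1.068 kΩ.
V_out = 3.20 × 1.068 / (2.20 + 1.068) = 3.20 × 1.068/3.268 = 1.05 V.
(Unloaded it would have been 1.92 V.)

V_out ≈ 1.05 V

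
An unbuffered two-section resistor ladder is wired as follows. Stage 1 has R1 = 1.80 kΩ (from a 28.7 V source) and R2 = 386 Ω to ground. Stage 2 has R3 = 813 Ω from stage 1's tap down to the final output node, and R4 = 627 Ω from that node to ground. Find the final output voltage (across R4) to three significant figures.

V_out ≈ 1.81 V

Stage 2 presents R3+R4 = 1440 Ω as a load on stage 1's tap.
Stage 1's lower leg becomes R2‖(R3+R4) = 304.4 Ω, so V_mid = 28.7 × 304.4/2104 = 4.151 V.
Stage 2 is itself unloaded: V_out = V_mid × R4/(R3+R4) = 4.151 × 627/1440 = 1.81 V.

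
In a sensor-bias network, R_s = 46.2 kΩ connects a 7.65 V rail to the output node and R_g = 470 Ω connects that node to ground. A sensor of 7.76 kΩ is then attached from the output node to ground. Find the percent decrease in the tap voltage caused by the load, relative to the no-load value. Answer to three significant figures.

The divider's output (Thévenin) resistance is R_s‖R_g = 465.3 Ω.
Fractional drop under load = R_th/(R_th + R_L) = 465.3 / (465.3 + 7760) = 0.05657.
So the output falls by 5.66 %.

5.66 %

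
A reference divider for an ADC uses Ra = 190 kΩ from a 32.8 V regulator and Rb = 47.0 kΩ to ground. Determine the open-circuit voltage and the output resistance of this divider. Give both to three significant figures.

V_th is the open-circuit tap voltage: 32.8 × 47.0/(190 + 47.0) = 6.50 V.
With the supply zeroed, Ra and Rb appear in parallel from the tap: R_th = Ra‖Rb = (190 × 47.0)/237.0 = 37.7 kΩ.

V_th = 6.50 V, R_th = 37.7 kΩ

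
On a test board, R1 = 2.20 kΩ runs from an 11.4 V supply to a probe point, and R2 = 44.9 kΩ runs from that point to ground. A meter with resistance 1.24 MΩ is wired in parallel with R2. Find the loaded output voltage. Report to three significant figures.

V_out ≈ 10.8 V

The load sits in parallel with R2: R2‖R_L = (44.9 × 1240) / (44.9 + 1240) = 43.33 kΩ.
V_out = 11.4 × 43.33 / (2.20 + 43.33) = 11.4 × 43.33/45.53 = 10.8 V.
(Unloaded it would have been 10.9 V.)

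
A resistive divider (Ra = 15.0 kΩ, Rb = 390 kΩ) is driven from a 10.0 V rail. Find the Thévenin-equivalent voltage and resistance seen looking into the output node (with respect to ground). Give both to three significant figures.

V_th = 9.63 V, R_th = 14.4 kΩ

V_th is the open-circuit tap voltage: 10.0 × 390/(15.0 + 390) = 9.63 V.
With the supply zeroed, Ra and Rb appear in parallel from the tap: R_th = Ra‖Rb = (15.0 × 390)/405.0 = 14.4 kΩ.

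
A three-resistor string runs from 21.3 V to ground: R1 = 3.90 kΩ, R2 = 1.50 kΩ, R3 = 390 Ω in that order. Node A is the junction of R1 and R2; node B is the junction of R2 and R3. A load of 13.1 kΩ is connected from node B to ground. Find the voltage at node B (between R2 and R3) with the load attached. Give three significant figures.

At node B, R3 is in parallel with the load: R3‖R_L = 378.7 Ω.
Below node A the resistance is R2 + (R3‖R_L) = 1879 Ω, so V_A = 21.3 × 1879/5779 = 6.925 V.
Then V_B = V_A × (R3‖R_L)/(R2 + R3‖R_L) = 6.925 × 378.7/1879 = 1.40 V.

V ≈ 1.40 V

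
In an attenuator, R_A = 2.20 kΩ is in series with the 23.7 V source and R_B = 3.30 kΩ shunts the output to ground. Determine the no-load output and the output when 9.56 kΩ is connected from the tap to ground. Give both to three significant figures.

Open-circuit: V = 23.7 × 3.30/(2.20 + 3.30) = 14.2 V.
With the load, R_B becomes R_B‖R_L = 2.453 kΩ, so V = 23.7 × 2.453/4.653 = 12.5 V.

Unloaded: 14.2 V; loaded: 12.5 V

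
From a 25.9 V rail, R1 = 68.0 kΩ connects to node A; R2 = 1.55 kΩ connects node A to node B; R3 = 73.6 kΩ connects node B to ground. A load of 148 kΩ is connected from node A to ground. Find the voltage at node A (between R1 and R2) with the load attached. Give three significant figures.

Below node A the series string R2+R3 = 75.15 kΩ sits in parallel with the 148 kΩ load: 49.84 kΩ.
V_A = 25.9 × 49.84/(68.0 + 49.84) = 11.0 V.

V ≈ 11.0 V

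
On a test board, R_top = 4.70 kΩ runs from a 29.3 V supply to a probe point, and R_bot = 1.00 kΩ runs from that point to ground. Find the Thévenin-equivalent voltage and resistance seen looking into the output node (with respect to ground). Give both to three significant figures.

V_th is the open-circuit tap voltage: 29.3 × 1.00/(4.70 + 1.00) = 5.14 V.
With the supply zeroed, R_top and R_bot appear in parallel from the tap: R_th = R_top‖R_bot = (4.70 × 1.00)/5.700 = 825 Ω.

V_th = 5.14 V, R_th = 825 Ω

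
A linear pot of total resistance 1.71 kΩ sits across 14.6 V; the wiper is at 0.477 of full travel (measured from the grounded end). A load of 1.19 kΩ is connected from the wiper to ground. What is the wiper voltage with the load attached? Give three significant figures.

V ≈ 5.13 V

The wiper splits the pot into (1−α)R = 894.3 Ω above and αR = 815.7 Ω below.
Lower section ‖ load = 484.0 Ω.
V_wiper = 14.6 × 484.0/(894.3 + 484.0) = 5.13 V.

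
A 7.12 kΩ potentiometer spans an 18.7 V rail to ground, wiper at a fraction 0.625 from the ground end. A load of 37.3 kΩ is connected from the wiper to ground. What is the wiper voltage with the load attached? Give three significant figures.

V ≈ 11.2 V

The wiper splits the pot into (1−α)R = 2.670 kΩ above and αR = 4.450 kΩ below.
Lower section ‖ load = 3.976 kΩ.
V_wiper = 18.7 × 3.976/(2.670 + 3.976) = 11.2 V.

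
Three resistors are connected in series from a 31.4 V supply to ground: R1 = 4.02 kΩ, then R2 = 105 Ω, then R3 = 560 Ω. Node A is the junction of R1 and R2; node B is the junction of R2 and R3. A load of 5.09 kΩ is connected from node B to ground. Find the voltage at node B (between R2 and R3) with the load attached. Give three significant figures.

At node B, R3 is in parallel with the load: R3‖R_L = 504.5 Ω.
Below node A the resistance is R2 + (R3‖R_L) = 609.5 Ω, so V_A = 31.4 × 609.5/4629 = 4.134 V.
Then V_B = V_A × (R3‖R_L)/(R2 + R3‖R_L) = 4.134 × 504.5/609.5 = 3.42 V.

V ≈ 3.42 V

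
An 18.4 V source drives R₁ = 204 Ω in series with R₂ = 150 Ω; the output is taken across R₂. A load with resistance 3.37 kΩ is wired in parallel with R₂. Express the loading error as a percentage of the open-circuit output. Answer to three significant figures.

2.50 %

The divider's output (Thévenin) resistance is R₁‖R₂ = 86.44 Ω.
Fractional drop under load = R_th/(R_th + R_L) = 86.44 / (86.44 + 3370) = 0.02501.
So the output falls by 2.50 %.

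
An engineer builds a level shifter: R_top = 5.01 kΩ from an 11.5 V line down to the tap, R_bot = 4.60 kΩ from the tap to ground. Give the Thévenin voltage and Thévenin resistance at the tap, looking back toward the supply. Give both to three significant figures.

V_th is the open-circuit tap voltage: 11.5 × 4.60/(5.01 + 4.60) = 5.50 V.
With the supply zeroed, R_top and R_bot appear in parallel from the tap: R_th = R_top‖R_bot = (5.01 × 4.60)/9.610 = 2.40 kΩ.

V_th = 5.50 V, R_th = 2.40 kΩ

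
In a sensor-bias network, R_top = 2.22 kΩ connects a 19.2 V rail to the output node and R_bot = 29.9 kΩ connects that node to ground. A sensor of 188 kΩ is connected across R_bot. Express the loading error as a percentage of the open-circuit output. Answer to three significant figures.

The divider's output (Thévenin) resistance is R_top‖R_bot = 2.067 kΩ.
Fractional drop under load = R_th/(R_th + R_L) = 2.067 / (2.067 + 188) = 0.01087.
So the output falls by 1.09 %.

1.09 %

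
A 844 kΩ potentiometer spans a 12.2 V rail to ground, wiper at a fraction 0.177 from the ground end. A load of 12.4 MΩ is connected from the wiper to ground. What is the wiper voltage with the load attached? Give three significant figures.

The wiper splits the pot into (1−α)R = 694.6 kΩ above and αR = 149.4 kΩ below.
Lower section ‖ load = 147.6 kΩ.
V_wiper = 12.2 × 147.6/(694.6 + 147.6) = 2.14 V.

V ≈ 2.14 V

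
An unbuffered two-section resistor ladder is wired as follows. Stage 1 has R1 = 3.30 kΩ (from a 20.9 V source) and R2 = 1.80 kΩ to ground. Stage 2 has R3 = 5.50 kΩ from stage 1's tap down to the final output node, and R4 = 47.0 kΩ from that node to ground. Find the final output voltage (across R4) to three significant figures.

Stage 2 presents R3+R4 = 52.50 kΩ as a load on stage 1's tap.
Stage 1's lower leg becomes R2‖(R3+R4) = 1.740 kΩ, so V_mid = 20.9 × 1.740/5.040 = 7.216 V.
Stage 2 is itself unloaded: V_out = V_mid × R4/(R3+R4) = 7.216 × 47.0/52.50 = 6.46 V.

V_out ≈ 6.46 V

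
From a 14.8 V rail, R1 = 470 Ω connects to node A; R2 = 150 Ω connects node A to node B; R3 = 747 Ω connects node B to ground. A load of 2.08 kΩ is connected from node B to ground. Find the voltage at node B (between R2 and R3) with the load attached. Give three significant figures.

V ≈ 6.95 V

At node B, R3 is in parallel with the load: R3‖R_L = 549.6 Ω.
Below node A the resistance is R2 + (R3‖R_L) = 699.6 Ω, so V_A = 14.8 × 699.6/1170 = 8.853 V.
Then V_B = V_A × (R3‖R_L)/(R2 + R3‖R_L) = 8.853 × 549.6/699.6 = 6.95 V.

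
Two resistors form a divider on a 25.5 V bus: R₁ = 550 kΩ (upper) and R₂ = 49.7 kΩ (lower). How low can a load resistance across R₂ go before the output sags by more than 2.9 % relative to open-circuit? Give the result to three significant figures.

R_L(min) ≈ 1.53 MΩ

Output resistance R_th = R₁‖R₂ = (550 × 49.7)/599.7 = 45.58 kΩ.
The fractional drop is R_th/(R_th + R_L); requiring this ≤ 0.0290 gives R_L ≥ R_th(1/0.0290 − 1) = 45.58 × 33.48 = 1.53 MΩ.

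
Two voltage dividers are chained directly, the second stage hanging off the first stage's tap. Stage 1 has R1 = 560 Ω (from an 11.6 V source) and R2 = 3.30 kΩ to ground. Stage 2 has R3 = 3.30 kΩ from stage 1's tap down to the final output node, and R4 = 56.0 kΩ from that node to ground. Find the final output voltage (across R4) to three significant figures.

V_out ≈ 9.29 V

Stage 2 presents R3+R4 = 59300 Ω as a load on stage 1's tap.
Stage 1's lower leg becomes R2‖(R3+R4) = 3126 Ω, so V_mid = 11.6 × 3126/3686 = 9.838 V.
Stage 2 is itself unloaded: V_out = V_mid × R4/(R3+R4) = 9.838 × 56000/59300 = 9.29 V.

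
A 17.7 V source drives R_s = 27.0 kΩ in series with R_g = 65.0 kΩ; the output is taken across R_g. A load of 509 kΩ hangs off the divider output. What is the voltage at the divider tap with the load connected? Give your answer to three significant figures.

The load sits in parallel with R_g: R_g‖R_L = (65.0 × 509) / (65.0 + 509) = 57.64 kΩ.
V_out = 17.7 × 57.64 / (27.0 + 57.64) = 17.7 × 57.64/84.64 = 12.1 V.

V_out ≈ 12.1 V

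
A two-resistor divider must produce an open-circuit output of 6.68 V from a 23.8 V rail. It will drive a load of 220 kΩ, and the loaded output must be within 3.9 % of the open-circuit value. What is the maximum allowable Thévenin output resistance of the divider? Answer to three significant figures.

R_th ≤ 8.93 kΩ

Loading drop = R_th/(R_th + R_L) ≤ 0.0390, so R_th ≤ R_L · ε/(1−ε) = 220 kΩ × 0.0390/0.9610 = 8.93 kΩ.
(Any R1, R2 with R2/(R1+R2) = 0.281 and R1‖R2 ≤ 8.93 kΩ will meet the spec.)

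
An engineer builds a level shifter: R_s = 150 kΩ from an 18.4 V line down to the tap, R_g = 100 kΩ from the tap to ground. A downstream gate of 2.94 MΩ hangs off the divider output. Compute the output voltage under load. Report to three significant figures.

V_out ≈ 7.21 V

The load sits in parallel with R_g: R_g‖R_L = (100 × 2940) / (100 + 2940) = 96.71 kΩ.
V_out = 18.4 × 96.71 / (150 + 96.71) = 18.4 × 96.71/246.7 = 7.21 V.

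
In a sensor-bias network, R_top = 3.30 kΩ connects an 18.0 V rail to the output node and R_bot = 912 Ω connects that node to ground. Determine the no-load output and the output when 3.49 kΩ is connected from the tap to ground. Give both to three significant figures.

Open-circuit: V = 18.0 × 912/(3300 + 912) = 3.90 V.
With the load, R_bot becomes R_bot‖R_L = 723.1 Ω, so V = 18.0 × 723.1/4023 = 3.24 V.

Unloaded: 3.90 V; loaded: 3.24 V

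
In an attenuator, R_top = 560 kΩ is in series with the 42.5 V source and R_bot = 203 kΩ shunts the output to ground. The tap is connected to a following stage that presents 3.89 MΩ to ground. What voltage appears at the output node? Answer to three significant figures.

The load sits in parallel with R_bot: R_bot‖R_L = (203 × 3890) / (203 + 3890) = 192.9 kΩ.
V_out = 42.5 × 192.9 / (560 + 192.9) = 42.5 × 192.9/752.9 = 10.9 V.

V_out ≈ 10.9 V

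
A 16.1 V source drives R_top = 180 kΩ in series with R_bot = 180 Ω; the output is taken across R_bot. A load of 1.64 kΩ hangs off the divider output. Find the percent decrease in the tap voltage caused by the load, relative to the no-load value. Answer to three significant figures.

9.88 %

Unloaded V = 16.1 × 180/180200 = 0.016084 V.
Loaded: R_bot‖R_L = 162.2 Ω, giving V = 16.1 × 162.2/180200 = 0.014495 V.
Drop = (0.016084 − 0.014495) / 0.016084 = 9.88 %.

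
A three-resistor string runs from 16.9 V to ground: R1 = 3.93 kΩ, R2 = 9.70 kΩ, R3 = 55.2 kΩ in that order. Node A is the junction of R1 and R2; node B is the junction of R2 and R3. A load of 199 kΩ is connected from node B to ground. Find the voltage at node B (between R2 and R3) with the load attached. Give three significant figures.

At node B, R3 is in parallel with the load: R3‖R_L = 43.21 kΩ.
Below node A the resistance is R2 + (R3‖R_L) = 52.91 kΩ, so V_A = 16.9 × 52.91/56.84 = 15.73 V.
Then V_B = V_A × (R3‖R_L)/(R2 + R3‖R_L) = 15.73 × 43.21/52.91 = 12.8 V.

V ≈ 12.8 V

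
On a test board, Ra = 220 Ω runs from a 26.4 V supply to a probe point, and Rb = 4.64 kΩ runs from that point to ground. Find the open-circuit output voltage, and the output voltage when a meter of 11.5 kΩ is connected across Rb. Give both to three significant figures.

Unloaded: 25.2 V; loaded: 24.8 V

Open-circuit: V = 26.4 × 4640/(220 + 4640) = 25.2 V.
With the load, Rb becomes Rb‖R_L = 3306 Ω, so V = 26.4 × 3306/3526 = 24.8 V.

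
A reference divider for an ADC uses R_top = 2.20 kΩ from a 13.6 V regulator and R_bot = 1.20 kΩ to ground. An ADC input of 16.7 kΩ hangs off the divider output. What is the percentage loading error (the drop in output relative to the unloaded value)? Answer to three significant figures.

The divider's output (Thévenin) resistance is R_top‖R_bot = 0.7765 kΩ.
Fractional drop under load = R_th/(R_th + R_L) = 0.7765 / (0.7765 + 16.7) = 0.04443.
So the output falls by 4.44 %.

4.44 %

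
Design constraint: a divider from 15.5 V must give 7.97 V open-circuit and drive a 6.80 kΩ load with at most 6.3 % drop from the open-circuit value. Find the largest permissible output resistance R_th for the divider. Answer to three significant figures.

R_th ≤ 457 Ω

Loading drop = R_th/(R_th + R_L) ≤ 0.0630, so R_th ≤ R_L · ε/(1−ε) = 6.80 kΩ × 0.0630/0.9370 = 457 Ω.
(Any R1, R2 with R2/(R1+R2) = 0.514 and R1‖R2 ≤ 457 Ω will meet the spec.)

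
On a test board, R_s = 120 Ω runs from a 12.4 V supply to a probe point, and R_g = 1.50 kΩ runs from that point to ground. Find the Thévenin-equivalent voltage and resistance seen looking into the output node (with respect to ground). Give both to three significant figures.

V_th is the open-circuit tap voltage: 12.4 × 1500/(120 + 1500) = 11.5 V.
With the supply zeroed, R_s and R_g appear in parallel from the tap: R_th = R_s‖R_g = (120 × 1500)/1620 = 111 Ω.

V_th = 11.5 V, R_th = 111 Ω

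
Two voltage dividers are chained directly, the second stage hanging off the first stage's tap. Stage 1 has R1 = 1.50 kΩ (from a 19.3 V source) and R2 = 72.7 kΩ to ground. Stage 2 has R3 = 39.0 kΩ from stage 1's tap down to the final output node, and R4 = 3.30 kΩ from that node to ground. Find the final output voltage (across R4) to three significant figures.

Stage 2 presents R3+R4 = 42.30 kΩ as a load on stage 1's tap.
Stage 1's lower leg becomes R2‖(R3+R4) = 26.74 kΩ, so V_mid = 19.3 × 26.74/28.24 = 18.27 V.
Stage 2 is itself unloaded: V_out = V_mid × R4/(R3+R4) = 18.27 × 3.30/42.30 = 1.43 V.

V_out ≈ 1.43 V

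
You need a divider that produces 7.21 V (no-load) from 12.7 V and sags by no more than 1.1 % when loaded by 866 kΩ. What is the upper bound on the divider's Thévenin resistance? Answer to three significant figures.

Loading drop = R_th/(R_th + R_L) ≤ 0.0110, so R_th ≤ R_L · ε/(1−ε) = 866 kΩ × 0.0110/0.9890 = 9.63 kΩ.
(Any R1, R2 with R2/(R1+R2) = 0.568 and R1‖R2 ≤ 9.63 kΩ will meet the spec.)

R_th ≤ 9.63 kΩ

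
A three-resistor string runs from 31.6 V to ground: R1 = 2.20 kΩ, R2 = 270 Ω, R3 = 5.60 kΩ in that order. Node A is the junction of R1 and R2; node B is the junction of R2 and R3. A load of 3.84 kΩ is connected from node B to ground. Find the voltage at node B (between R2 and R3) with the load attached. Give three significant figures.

V ≈ 15.2 V

At node B, R3 is in parallel with the load: R3‖R_L = 2278 Ω.
Below node A the resistance is R2 + (R3‖R_L) = 2548 Ω, so V_A = 31.6 × 2548/4748 = 16.96 V.
Then V_B = V_A × (R3‖R_L)/(R2 + R3‖R_L) = 16.96 × 2278/2548 = 15.2 V.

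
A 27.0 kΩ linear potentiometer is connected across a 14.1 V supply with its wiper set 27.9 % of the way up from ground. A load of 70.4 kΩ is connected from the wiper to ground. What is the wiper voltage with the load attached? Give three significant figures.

V ≈ 3.65 V

The wiper splits the pot into (1−α)R = 19.47 kΩ above and αR = 7.533 kΩ below.
Lower section ‖ load = 6.805 kΩ.
V_wiper = 14.1 × 6.805/(19.47 + 6.805) = 3.65 V.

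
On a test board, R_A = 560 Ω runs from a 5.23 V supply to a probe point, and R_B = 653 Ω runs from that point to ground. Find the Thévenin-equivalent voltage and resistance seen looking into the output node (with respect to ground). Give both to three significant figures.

V_th is the open-circuit tap voltage: 5.23 × 653/(560 + 653) = 2.82 V.
With the supply zeroed, R_A and R_B appear in parallel from the tap: R_th = R_A‖R_B = (560 × 653)/1213 = 301 Ω.

V_th = 2.82 V, R_th = 301 Ω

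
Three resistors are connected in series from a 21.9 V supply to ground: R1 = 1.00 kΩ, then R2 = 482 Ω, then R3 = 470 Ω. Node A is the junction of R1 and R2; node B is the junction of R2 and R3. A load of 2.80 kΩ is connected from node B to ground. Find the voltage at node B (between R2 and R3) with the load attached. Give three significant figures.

V ≈ 4.68 V

At node B, R3 is in parallel with the load: R3‖R_L = 402.4 Ω.
Below node A the resistance is R2 + (R3‖R_L) = 884.4 Ω, so V_A = 21.9 × 884.4/1884 = 10.28 V.
Then V_B = V_A × (R3‖R_L)/(R2 + R3‖R_L) = 10.28 × 402.4/884.4 = 4.68 V.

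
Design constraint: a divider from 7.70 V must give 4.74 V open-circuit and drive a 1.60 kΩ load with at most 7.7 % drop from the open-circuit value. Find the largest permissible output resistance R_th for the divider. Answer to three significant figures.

Loading drop = R_th/(R_th + R_L) ≤ 0.0770, so R_th ≤ R_L · ε/(1−ε) = 1.60 kΩ × 0.0770/0.9230 = 133 Ω.
(Any R1, R2 with R2/(R1+R2) = 0.616 and R1‖R2 ≤ 133 Ω will meet the spec.)

R_th ≤ 133 Ω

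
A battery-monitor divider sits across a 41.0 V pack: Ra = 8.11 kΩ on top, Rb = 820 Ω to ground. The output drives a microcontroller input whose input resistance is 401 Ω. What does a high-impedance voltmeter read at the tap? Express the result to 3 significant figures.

The load sits in parallel with Rb: Rb‖R_L = (820 × 401) / (820 + 401) = 269.3 Ω.
V_out = 41.0 × 269.3 / (8110 + 269.3) = 41.0 × 269.3/8379 = 1.32 V.

V_out ≈ 1.32 V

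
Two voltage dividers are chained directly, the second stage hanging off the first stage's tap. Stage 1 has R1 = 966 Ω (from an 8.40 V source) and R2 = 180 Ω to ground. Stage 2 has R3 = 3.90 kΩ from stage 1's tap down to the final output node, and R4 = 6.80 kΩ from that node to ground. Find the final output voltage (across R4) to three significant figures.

V_out ≈ 0.827 V

Stage 2 presents R3+R4 = 10700 Ω as a load on stage 1's tap.
Stage 1's lower leg becomes R2‖(R3+R4) = 177.0 Ω, so V_mid = 8.40 × 177.0/1143 = 1.301 V.
Stage 2 is itself unloaded: V_out = V_mid × R4/(R3+R4) = 1.301 × 6800/10700 = 0.827 V.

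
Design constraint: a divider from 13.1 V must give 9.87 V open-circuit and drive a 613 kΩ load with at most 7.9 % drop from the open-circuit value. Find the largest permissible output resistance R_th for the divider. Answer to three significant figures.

R_th ≤ 52.6 kΩ

Loading drop = R_th/(R_th + R_L) ≤ 0.0790, so R_th ≤ R_L · ε/(1−ε) = 613 kΩ × 0.0790/0.9210 = 52.6 kΩ.
(Any R1, R2 with R2/(R1+R2) = 0.753 and R1‖R2 ≤ 52.6 kΩ will meet the spec.)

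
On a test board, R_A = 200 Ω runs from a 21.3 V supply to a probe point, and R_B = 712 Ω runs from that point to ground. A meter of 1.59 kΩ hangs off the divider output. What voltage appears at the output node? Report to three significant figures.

V_out ≈ 15.1 V

The load sits in parallel with R_B: R_B‖R_L = (712 × 1590) / (712 + 1590) = 491.8 Ω.
V_out = 21.3 × 491.8 / (200 + 491.8) = 21.3 × 491.8/691.8 = 15.1 V.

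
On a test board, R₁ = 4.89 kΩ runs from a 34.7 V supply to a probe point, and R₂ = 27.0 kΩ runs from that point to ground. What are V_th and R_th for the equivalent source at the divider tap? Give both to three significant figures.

V_th = 29.4 V, R_th = 4.14 kΩ

V_th is the open-circuit tap voltage: 34.7 × 27.0/(4.89 + 27.0) = 29.4 V.
With the supply zeroed, R₁ and R₂ appear in parallel from the tap: R_th = R₁‖R₂ = (4.89 × 27.0)/31.89 = 4.14 kΩ.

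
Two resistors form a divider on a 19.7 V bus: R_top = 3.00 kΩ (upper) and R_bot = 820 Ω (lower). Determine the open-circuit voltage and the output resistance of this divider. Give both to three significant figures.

V_th = 4.23 V, R_th = 644 Ω

V_th is the open-circuit tap voltage: 19.7 × 820/(3000 + 820) = 4.23 V.
With the supply zeroed, R_top and R_bot appear in parallel from the tap: R_th = R_top‖R_bot = (3000 × 820)/3820 = 644 Ω.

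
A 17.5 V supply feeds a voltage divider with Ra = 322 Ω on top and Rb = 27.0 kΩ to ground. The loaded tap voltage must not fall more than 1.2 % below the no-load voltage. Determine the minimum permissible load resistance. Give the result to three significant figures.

Output resistance R_th = Ra‖Rb = (322 × 27000)/27320 = 318.2 Ω.
The fractional drop is R_th/(R_th + R_L); requiring this ≤ 0.0120 gives R_L ≥ R_th(1/0.0120 − 1) = 318.2 × 82.33 = 26.2 kΩ.

R_L(min) ≈ 26.2 kΩ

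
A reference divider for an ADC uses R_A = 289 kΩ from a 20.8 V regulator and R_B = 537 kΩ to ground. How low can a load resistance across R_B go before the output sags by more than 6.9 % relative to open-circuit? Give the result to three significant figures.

Output resistance R_th = R_A‖R_B = (289 × 537)/826.0 = 187.9 kΩ.
The fractional drop is R_th/(R_th + R_L); requiring this ≤ 0.0690 gives R_L ≥ R_th(1/0.0690 − 1) = 187.9 × 13.49 = 2.54 MΩ.

R_L(min) ≈ 2.54 MΩ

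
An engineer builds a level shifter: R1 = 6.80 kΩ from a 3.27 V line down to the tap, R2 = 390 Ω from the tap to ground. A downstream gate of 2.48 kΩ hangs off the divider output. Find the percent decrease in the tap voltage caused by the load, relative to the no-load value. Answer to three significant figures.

Unloaded V = 3.27 × 390/7190 = 0.17737 V.
Loaded: R2‖R_L = 337.0 Ω, giving V = 3.27 × 337.0/7137 = 0.15441 V.
Drop = (0.17737 − 0.15441) / 0.17737 = 12.9 %.

12.9 %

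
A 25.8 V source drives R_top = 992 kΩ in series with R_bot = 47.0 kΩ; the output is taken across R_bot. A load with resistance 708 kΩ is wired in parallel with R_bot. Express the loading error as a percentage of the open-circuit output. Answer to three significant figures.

5.96 %

The divider's output (Thévenin) resistance is R_top‖R_bot = 44.87 kΩ.
Fractional drop under load = R_th/(R_th + R_L) = 44.87 / (44.87 + 708) = 0.05960.
So the output falls by 5.96 %.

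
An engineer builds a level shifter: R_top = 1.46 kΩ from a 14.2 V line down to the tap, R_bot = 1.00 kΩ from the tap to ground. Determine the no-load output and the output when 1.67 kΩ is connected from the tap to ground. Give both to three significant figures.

Unloaded: 5.77 V; loaded: 4.26 V

Open-circuit: V = 14.2 × 1.00/(1.46 + 1.00) = 5.77 V.
With the load, R_bot becomes R_bot‖R_L = 0.6255 kΩ, so V = 14.2 × 0.6255/2.085 = 4.26 V.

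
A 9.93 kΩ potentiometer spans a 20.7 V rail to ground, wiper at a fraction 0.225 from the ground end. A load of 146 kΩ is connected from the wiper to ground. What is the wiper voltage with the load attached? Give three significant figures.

The wiper splits the pot into (1−α)R = 7.696 kΩ above and αR = 2.234 kΩ below.
Lower section ‖ load = 2.201 kΩ.
V_wiper = 20.7 × 2.201/(7.696 + 2.201) = 4.60 V.

V ≈ 4.60 V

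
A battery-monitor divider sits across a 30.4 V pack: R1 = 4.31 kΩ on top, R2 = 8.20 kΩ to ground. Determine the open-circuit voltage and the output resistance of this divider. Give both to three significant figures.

V_th = 19.9 V, R_th = 2.83 kΩ

V_th is the open-circuit tap voltage: 30.4 × 8.20/(4.31 + 8.20) = 19.9 V.
With the supply zeroed, R1 and R2 appear in parallel from the tap: R_th = R1‖R2 = (4.31 × 8.20)/12.51 = 2.83 kΩ.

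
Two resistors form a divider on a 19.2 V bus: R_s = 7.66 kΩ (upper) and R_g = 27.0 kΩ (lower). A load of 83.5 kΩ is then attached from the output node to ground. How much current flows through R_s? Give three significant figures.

I ≈ 0.684 mA

R_g‖R_L = 20.40 kΩ, so the source sees R_s + R_g‖R_L = 28.06 kΩ.
I = 19.2 V / 28.06 kΩ = 0.684 mA.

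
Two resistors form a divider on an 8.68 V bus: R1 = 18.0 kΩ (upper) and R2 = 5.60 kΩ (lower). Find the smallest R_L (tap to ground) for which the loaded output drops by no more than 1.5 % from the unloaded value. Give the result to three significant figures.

Output resistance R_th = R1‖R2 = (18.0 × 5.60)/23.60 = 4.271 kΩ.
The fractional drop is R_th/(R_th + R_L); requiring this ≤ 0.0150 gives R_L ≥ R_th(1/0.0150 − 1) = 4.271 × 65.67 = 280 kΩ.

R_L(min) ≈ 280 kΩ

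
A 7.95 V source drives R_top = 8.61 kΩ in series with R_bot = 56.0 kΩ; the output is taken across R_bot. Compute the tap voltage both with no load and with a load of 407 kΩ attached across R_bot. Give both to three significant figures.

Unloaded: 6.89 V; loaded: 6.77 V

Open-circuit: V = 7.95 × 56.0/(8.61 + 56.0) = 6.89 V.
With the load, R_bot becomes R_bot‖R_L = 49.23 kΩ, so V = 7.95 × 49.23/57.84 = 6.77 V.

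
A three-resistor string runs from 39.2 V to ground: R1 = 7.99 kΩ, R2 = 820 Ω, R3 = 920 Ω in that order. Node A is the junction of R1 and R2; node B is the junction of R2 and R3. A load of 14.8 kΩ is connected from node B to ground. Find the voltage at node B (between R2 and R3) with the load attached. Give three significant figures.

V ≈ 3.51 V

At node B, R3 is in parallel with the load: R3‖R_L = 866.2 Ω.
Below node A the resistance is R2 + (R3‖R_L) = 1686 Ω, so V_A = 39.2 × 1686/9676 = 6.831 V.
Then V_B = V_A × (R3‖R_L)/(R2 + R3‖R_L) = 6.831 × 866.2/1686 = 3.51 V.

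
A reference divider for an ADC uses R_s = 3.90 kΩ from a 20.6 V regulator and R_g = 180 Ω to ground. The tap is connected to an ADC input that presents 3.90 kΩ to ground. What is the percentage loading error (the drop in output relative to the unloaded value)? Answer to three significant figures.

The divider's output (Thévenin) resistance is R_s‖R_g = 172.1 Ω.
Fractional drop under load = R_th/(R_th + R_L) = 172.1 / (172.1 + 3900) = 0.04225.
So the output falls by 4.23 %.

4.23 %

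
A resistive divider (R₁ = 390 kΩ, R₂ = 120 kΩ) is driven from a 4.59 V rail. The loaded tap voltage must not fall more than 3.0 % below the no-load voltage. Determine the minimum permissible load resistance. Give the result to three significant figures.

R_L(min) ≈ 2.97 MΩ

Output resistance R_th = R₁‖R₂ = (390 × 120)/510.0 = 91.76 kΩ.
The fractional drop is R_th/(R_th + R_L); requiring this ≤ 0.0300 gives R_L ≥ R_th(1/0.0300 − 1) = 91.76 × 32.33 = 2.97 MΩ.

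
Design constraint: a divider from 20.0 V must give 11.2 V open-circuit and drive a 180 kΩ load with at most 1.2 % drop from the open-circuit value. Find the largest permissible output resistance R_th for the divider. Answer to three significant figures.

R_th ≤ 2.19 kΩ

Loading drop = R_th/(R_th + R_L) ≤ 0.0120, so R_th ≤ R_L · ε/(1−ε) = 180 kΩ × 0.0120/0.9880 = 2.19 kΩ.
(Any R1, R2 with R2/(R1+R2) = 0.560 and R1‖R2 ≤ 2.19 kΩ will meet the spec.)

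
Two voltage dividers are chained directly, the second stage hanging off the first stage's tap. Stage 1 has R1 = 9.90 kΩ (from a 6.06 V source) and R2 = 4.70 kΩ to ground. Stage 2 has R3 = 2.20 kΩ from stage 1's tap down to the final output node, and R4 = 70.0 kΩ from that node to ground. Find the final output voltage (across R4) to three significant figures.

Stage 2 presents R3+R4 = 72.20 kΩ as a load on stage 1's tap.
Stage 1's lower leg becomes R2‖(R3+R4) = 4.413 kΩ, so V_mid = 6.06 × 4.413/14.31 = 1.868 V.
Stage 2 is itself unloaded: V_out = V_mid × R4/(R3+R4) = 1.868 × 70.0/72.20 = 1.81 V.

V_out ≈ 1.81 V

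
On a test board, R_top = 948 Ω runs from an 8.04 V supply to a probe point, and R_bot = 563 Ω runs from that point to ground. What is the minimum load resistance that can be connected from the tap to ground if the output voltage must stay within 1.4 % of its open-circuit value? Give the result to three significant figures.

Output resistance R_th = R_top‖R_bot = (948 × 563)/1511 = 353.2 Ω.
The fractional drop is R_th/(R_th + R_L); requiring this ≤ 0.0140 gives R_L ≥ R_th(1/0.0140 − 1) = 353.2 × 70.43 = 24.9 kΩ.

R_L(min) ≈ 24.9 kΩ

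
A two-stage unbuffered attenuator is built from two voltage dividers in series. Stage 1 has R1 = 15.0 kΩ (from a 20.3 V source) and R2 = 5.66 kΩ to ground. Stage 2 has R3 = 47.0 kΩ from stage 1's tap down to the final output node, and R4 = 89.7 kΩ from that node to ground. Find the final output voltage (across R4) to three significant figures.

Stage 2 presents R3+R4 = 136.7 kΩ as a load on stage 1's tap.
Stage 1's lower leg becomes R2‖(R3+R4) = 5.435 kΩ, so V_mid = 20.3 × 5.435/20.43 = 5.399 V.
Stage 2 is itself unloaded: V_out = V_mid × R4/(R3+R4) = 5.399 × 89.7/136.7 = 3.54 V.

V_out ≈ 3.54 V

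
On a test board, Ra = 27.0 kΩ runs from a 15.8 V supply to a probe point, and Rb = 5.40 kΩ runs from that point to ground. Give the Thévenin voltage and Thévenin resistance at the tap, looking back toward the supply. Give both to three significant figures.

V_th = 2.63 V, R_th = 4.50 kΩ

V_th is the open-circuit tap voltage: 15.8 × 5.40/(27.0 + 5.40) = 2.63 V.
With the supply zeroed, Ra and Rb appear in parallel from the tap: R_th = Ra‖Rb = (27.0 × 5.40)/32.40 = 4.50 kΩ.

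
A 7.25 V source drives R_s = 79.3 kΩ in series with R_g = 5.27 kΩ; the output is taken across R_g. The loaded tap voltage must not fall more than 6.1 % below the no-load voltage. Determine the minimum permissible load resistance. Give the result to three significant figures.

Output resistance R_th = R_s‖R_g = (79.3 × 5.27)/84.57 = 4.942 kΩ.
The fractional drop is R_th/(R_th + R_L); requiring this ≤ 0.0610 gives R_L ≥ R_th(1/0.0610 − 1) = 4.942 × 15.39 = 76.1 kΩ.

R_L(min) ≈ 76.1 kΩ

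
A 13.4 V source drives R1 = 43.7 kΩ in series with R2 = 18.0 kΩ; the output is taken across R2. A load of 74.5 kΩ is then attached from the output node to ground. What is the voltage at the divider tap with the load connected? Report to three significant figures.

V_out ≈ 3.34 V

The load sits in parallel with R2: R2‖R_L = (18.0 × 74.5) / (18.0 + 74.5) = 14.50 kΩ.
V_out = 13.4 × 14.50 / (43.7 + 14.50) = 13.4 × 14.50/58.20 = 3.34 V.
(Unloaded it would have been 3.91 V.)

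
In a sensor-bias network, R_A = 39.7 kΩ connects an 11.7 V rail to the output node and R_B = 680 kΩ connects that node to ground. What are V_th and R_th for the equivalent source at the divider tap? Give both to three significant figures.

V_th = 11.1 V, R_th = 37.5 kΩ

V_th is the open-circuit tap voltage: 11.7 × 680/(39.7 + 680) = 11.1 V.
With the supply zeroed, R_A and R_B appear in parallel from the tap: R_th = R_A‖R_B = (39.7 × 680)/719.7 = 37.5 kΩ.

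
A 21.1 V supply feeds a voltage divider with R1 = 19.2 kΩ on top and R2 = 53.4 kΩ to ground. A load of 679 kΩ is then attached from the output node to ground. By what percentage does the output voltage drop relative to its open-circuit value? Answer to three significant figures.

2.04 %

The divider's output (Thévenin) resistance is R1‖R2 = 14.12 kΩ.
Fractional drop under load = R_th/(R_th + R_L) = 14.12 / (14.12 + 679) = 0.02037.
So the output falls by 2.04 %.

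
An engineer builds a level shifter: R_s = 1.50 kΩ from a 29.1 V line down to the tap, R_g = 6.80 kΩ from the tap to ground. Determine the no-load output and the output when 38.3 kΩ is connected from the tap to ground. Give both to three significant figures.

Open-circuit: V = 29.1 × 6.80/(1.50 + 6.80) = 23.8 V.
With the load, R_g becomes R_g‖R_L = 5.775 kΩ, so V = 29.1 × 5.775/7.275 = 23.1 V.

Unloaded: 23.8 V; loaded: 23.1 V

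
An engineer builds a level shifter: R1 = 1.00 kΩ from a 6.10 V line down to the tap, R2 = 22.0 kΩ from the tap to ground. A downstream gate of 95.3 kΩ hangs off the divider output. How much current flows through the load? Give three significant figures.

I_L ≈ 0.0606 mA

R2‖R_L = 17.87 kΩ; V_out = 6.10 × 17.87/18.87 = 5.777 V.
I_L = V_out / R_L = 5.777 / 95.3 kΩ = 0.0606 mA.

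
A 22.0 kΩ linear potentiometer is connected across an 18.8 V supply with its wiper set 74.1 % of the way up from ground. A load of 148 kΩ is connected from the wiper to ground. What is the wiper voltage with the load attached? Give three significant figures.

V ≈ 13.5 V

The wiper splits the pot into (1−α)R = 5.698 kΩ above and αR = 16.30 kΩ below.
Lower section ‖ load = 14.68 kΩ.
V_wiper = 18.8 × 14.68/(5.698 + 14.68) = 13.5 V.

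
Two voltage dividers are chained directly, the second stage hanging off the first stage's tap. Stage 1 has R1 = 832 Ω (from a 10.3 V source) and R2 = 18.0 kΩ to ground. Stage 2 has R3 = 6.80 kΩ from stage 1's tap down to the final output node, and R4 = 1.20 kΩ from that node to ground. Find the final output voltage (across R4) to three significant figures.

V_out ≈ 1.34 V

Stage 2 presents R3+R4 = 8000 Ω as a load on stage 1's tap.
Stage 1's lower leg becomes R2‖(R3+R4) = 5538 Ω, so V_mid = 10.3 × 5538/6370 = 8.955 V.
Stage 2 is itself unloaded: V_out = V_mid × R4/(R3+R4) = 8.955 × 1200/8000 = 1.34 V.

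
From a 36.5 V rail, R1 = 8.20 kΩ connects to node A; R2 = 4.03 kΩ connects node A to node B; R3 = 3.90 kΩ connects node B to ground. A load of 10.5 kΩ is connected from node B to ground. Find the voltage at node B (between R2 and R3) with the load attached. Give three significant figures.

At node B, R3 is in parallel with the load: R3‖R_L = 2.844 kΩ.
Below node A the resistance is R2 + (R3‖R_L) = 6.874 kΩ, so V_A = 36.5 × 6.874/15.07 = 16.64 V.
Then V_B = V_A × (R3‖R_L)/(R2 + R3‖R_L) = 16.64 × 2.844/6.874 = 6.89 V.

V ≈ 6.89 V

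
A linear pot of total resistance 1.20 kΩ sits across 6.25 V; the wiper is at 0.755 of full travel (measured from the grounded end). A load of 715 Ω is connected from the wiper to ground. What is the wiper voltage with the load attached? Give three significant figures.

The wiper splits the pot into (1−α)R = 294.0 Ω above and αR = 906.0 Ω below.
Lower section ‖ load = 399.6 Ω.
V_wiper = 6.25 × 399.6/(294.0 + 399.6) = 3.60 V.

V ≈ 3.60 V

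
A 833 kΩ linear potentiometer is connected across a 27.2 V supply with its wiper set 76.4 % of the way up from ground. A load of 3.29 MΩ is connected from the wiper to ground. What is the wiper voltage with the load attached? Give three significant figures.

V ≈ 19.9 V

The wiper splits the pot into (1−α)R = 196.6 kΩ above and αR = 636.4 kΩ below.
Lower section ‖ load = 533.3 kΩ.
V_wiper = 27.2 × 533.3/(196.6 + 533.3) = 19.9 V.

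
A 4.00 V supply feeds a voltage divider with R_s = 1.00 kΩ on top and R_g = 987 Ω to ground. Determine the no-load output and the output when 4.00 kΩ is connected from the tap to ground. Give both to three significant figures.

Unloaded: 1.99 V; loaded: 1.77 V

Open-circuit: V = 4.00 × 987/(1000 + 987) = 1.99 V.
With the load, R_g becomes R_g‖R_L = 791.7 Ω, so V = 4.00 × 791.7/1792 = 1.77 V.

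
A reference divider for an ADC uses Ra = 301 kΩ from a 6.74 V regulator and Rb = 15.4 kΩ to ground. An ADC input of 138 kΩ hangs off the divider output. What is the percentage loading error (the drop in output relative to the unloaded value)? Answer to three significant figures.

9.60 %

Unloaded V = 6.74 × 15.4/316.4 = 0.32805 V.
Loaded: Rb‖R_L = 13.85 kΩ, giving V = 6.74 × 13.85/314.9 = 0.29657 V.
Drop = (0.32805 − 0.29657) / 0.32805 = 9.60 %.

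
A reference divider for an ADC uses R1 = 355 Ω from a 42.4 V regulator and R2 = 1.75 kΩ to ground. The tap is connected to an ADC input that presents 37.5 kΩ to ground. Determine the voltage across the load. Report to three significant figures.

The load sits in parallel with R2: R2‖R_L = (1750 × 37500) / (1750 + 37500) = 1672 Ω.
V_out = 42.4 × 1672 / (355 + 1672) = 42.4 × 1672/2027 = 35.0 V.

V_out ≈ 35.0 V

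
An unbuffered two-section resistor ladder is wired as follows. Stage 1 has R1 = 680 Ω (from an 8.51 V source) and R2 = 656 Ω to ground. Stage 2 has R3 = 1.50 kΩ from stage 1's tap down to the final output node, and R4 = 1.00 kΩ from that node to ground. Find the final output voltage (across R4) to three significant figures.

Stage 2 presents R3+R4 = 2500 Ω as a load on stage 1's tap.
Stage 1's lower leg becomes R2‖(R3+R4) = 519.6 Ω, so V_mid = 8.51 × 519.6/1200 = 3.686 V.
Stage 2 is itself unloaded: V_out = V_mid × R4/(R3+R4) = 3.686 × 1000/2500 = 1.47 V.

V_out ≈ 1.47 V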